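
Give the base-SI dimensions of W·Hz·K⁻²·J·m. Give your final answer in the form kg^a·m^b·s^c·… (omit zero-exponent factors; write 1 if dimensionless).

kg²·m⁵·s⁻⁶·K⁻²

W = kg·m²·s⁻³.
Hz = s⁻¹.
J = kg·m²·s⁻².
Combining: W·Hz·K⁻²·J·m = (kg·m²·s⁻³) · s⁻¹ · K⁻² · (kg·m²·s⁻²) · m = kg²·m⁵·s⁻⁶·K⁻².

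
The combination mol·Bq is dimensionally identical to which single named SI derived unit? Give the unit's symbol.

kat

Bq = 1/s = s⁻¹ (activity is decays per second).
Combining: mol·Bq = mol · s⁻¹ = s⁻¹·mol.
s⁻¹·mol is the base-SI form of the katal.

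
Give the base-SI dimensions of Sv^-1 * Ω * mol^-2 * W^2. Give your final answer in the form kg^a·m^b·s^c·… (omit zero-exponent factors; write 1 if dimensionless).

kg³·m⁴·s⁻⁷·A⁻²·mol⁻²

Sv = J/kg (equivalent dose = energy per mass),
    = m²·s⁻².
So Sv⁻¹ = m⁻²·s².
Ω = V/A (resistance = voltage per current),
    = kg·m²·s⁻³·A⁻².
W = J/s (power = energy per time),
    = kg·m²·s⁻³.
So W² = kg²·m⁴·s⁻⁶.
Combining: Sv⁻¹·Ω·mol⁻²·W² = (m⁻²·s²) · (kg·m²·s⁻³·A⁻²) · mol⁻² · (kg²·m⁴·s⁻⁶) = kg³·m⁴·s⁻⁷·A⁻²·mol⁻².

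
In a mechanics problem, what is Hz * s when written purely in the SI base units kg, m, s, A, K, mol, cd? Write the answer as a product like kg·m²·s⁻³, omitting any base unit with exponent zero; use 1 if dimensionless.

1

Hz = s⁻¹.
Combining: Hz·s = s⁻¹ · s = 1.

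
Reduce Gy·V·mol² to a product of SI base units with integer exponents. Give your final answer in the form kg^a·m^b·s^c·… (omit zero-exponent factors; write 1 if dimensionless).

Gy = m²·s⁻².
V = kg·m²·s⁻³·A⁻¹.
Combining: Gy·V·mol² = (m²·s⁻²) · (kg·m²·s⁻³·A⁻¹) · mol² = kg·m⁴·s⁻⁵·A⁻¹·mol².

kg·m⁴·s⁻⁵·A⁻¹·mol²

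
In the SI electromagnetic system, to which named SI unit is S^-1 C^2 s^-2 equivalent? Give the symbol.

W

S = 1/Ω (conductance is reciprocal resistance),
    = kg⁻¹·m⁻²·s³·A².
So S⁻¹ = kg·m²·s⁻³·A⁻².
C = A·s = s·A (charge = current × time).
So C² = s²·A².
Combining: S⁻¹·C²·s⁻² = (kg·m²·s⁻³·A⁻²) · (s²·A²) · s⁻² = kg·m²·s⁻³.
kg·m²·s⁻³ is the base-SI form of the watt.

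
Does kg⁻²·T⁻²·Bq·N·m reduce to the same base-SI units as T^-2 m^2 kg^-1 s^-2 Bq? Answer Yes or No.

Left side:
  T = Wb/m² (flux density = flux per area),
      = kg·s⁻²·A⁻¹.
  So T⁻² = kg⁻²·s⁴·A².
  Bq = 1/s = s⁻¹ (activity is decays per second).
  N = kg·m/s² = kg·m·s⁻² (force = mass × acceleration).
  Combining: kg⁻²·T⁻²·Bq·N·m = kg⁻² · (kg⁻²·s⁴·A²) · s⁻¹ · (kg·m·s⁻²) · m = kg⁻³·m²·s·A².
Right side:
  T = Wb/m² (flux density = flux per area),
      = kg·s⁻²·A⁻¹.
  So T⁻² = kg⁻²·s⁴·A².
  Bq = 1/s = s⁻¹ (activity is decays per second).
  Combining: T⁻²·m²·kg⁻¹·s⁻²·Bq = (kg⁻²·s⁴·A²) · m² · kg⁻¹ · s⁻² · s⁻¹ = kg⁻³·m²·s·A².
Both reduce to kg⁻³·m²·s·A².

Yes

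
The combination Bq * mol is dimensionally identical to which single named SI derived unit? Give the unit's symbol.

Bq = 1/s = s⁻¹ (activity is decays per second).
Combining: Bq·mol = s⁻¹ · mol = s⁻¹·mol.
s⁻¹·mol is the base-SI form of the katal.

kat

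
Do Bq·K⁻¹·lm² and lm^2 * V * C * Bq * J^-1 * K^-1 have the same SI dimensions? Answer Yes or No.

Yes

Left side:
  Bq = 1/s = s⁻¹ (activity is decays per second).
  lm = cd·sr = cd (luminous flux; sr is dimensionless).
  So lm² = cd².
  Combining: Bq·K⁻¹·lm² = s⁻¹ · K⁻¹ · cd² = s⁻¹·K⁻¹·cd².
Right side:
  lm = cd·sr = cd (luminous flux; sr is dimensionless).
  So lm² = cd².
  V = W/A (potential = power per current),
      = kg·m²·s⁻³·A⁻¹.
  C = A·s = s·A (charge = current × time).
  Bq = 1/s = s⁻¹ (activity is decays per second).
  J = N·m (work = force × distance),
      = kg·m²·s⁻².
  So J⁻¹ = kg⁻¹·m⁻²·s².
  Combining: lm²·V·C·Bq·J⁻¹·K⁻¹ = cd² · (kg·m²·s⁻³·A⁻¹) · (s·A) · s⁻¹ · (kg⁻¹·m⁻²·s²) · K⁻¹ = s⁻¹·K⁻¹·cd².
Both reduce to s⁻¹·K⁻¹·cd².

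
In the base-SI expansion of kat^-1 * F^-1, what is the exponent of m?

kat = mol/s = s⁻¹·mol (catalytic activity).
So kat⁻¹ = s·mol⁻¹.
F = C/V (capacitance = charge per voltage),
    = A·s/(kg·m²·s⁻³·A⁻¹) (substituting C and V),
    = kg⁻¹·m⁻²·s⁴·A².
So F⁻¹ = kg·m²·s⁻⁴·A⁻².
Combining: kat⁻¹·F⁻¹ = (s·mol⁻¹) · (kg·m²·s⁻⁴·A⁻²) = kg·m²·s⁻³·A⁻²·mol⁻¹.
The exponent of m is 2.

2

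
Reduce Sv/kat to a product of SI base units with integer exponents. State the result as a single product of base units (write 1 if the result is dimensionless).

kat = mol/s = s⁻¹·mol (catalytic activity).
So kat⁻¹ = s·mol⁻¹.
Sv = J/kg (equivalent dose = energy per mass),
    = m²·s⁻².
Combining: kat⁻¹·Sv = (s·mol⁻¹) · (m²·s⁻²) = m²·s⁻¹·mol⁻¹.

m²·s⁻¹·mol⁻¹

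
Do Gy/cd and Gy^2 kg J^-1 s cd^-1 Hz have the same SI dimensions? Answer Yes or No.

Left side:
  Gy = m²·s⁻².
  Combining: cd⁻¹·Gy = cd⁻¹ · (m²·s⁻²) = m²·s⁻²·cd⁻¹.
Right side:
  Gy = m²·s⁻².
  So Gy² = m⁴·s⁻⁴.
  J = kg·m²·s⁻².
  So J⁻¹ = kg⁻¹·m⁻²·s².
  Hz = s⁻¹.
  Combining: Gy²·kg·J⁻¹·s·cd⁻¹·Hz = (m⁴·s⁻⁴) · kg · (kg⁻¹·m⁻²·s²) · s · cd⁻¹ · s⁻¹ = m²·s⁻²·cd⁻¹.
Both reduce to m²·s⁻²·cd⁻¹.

Yes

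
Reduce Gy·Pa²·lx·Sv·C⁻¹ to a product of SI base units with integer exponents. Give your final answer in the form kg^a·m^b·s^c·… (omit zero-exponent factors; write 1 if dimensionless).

Gy = m²·s⁻².
Pa = kg·m⁻¹·s⁻².
So Pa² = kg²·m⁻²·s⁻⁴.
lx = m⁻²·cd.
Sv = m²·s⁻².
C = s·A.
So C⁻¹ = s⁻¹·A⁻¹.
Combining: Gy·Pa²·lx·Sv·C⁻¹ = (m²·s⁻²) · (kg²·m⁻²·s⁻⁴) · (m⁻²·cd) · (m²·s⁻²) · (s⁻¹·A⁻¹) = kg²·s⁻⁹·A⁻¹·cd.

kg²·s⁻⁹·A⁻¹·cd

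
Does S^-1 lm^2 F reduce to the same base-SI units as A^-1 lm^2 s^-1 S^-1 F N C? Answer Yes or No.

Left side:
  S = kg⁻¹·m⁻²·s³·A².
  So S⁻¹ = kg·m²·s⁻³·A⁻².
  lm = cd.
  So lm² = cd².
  F = kg⁻¹·m⁻²·s⁴·A².
  Combining: S⁻¹·lm²·F = (kg·m²·s⁻³·A⁻²) · cd² · (kg⁻¹·m⁻²·s⁴·A²) = s·cd².
Right side:
  lm = cd·sr = cd (luminous flux; sr is dimensionless).
  So lm² = cd².
  S = 1/Ω (conductance is reciprocal resistance),
      = kg⁻¹·m⁻²·s³·A².
  So S⁻¹ = kg·m²·s⁻³·A⁻².
  F = C/V (capacitance = charge per voltage),
      = A·s/(kg·m²·s⁻³·A⁻¹) (substituting C and V),
      = kg⁻¹·m⁻²·s⁴·A².
  N = kg·m/s² = kg·m·s⁻² (force = mass × acceleration).
  C = A·s = s·A (charge = current × time).
  Combining: A⁻¹·lm²·s⁻¹·S⁻¹·F·N·C = A⁻¹ · cd² · s⁻¹ · (kg·m²·s⁻³·A⁻²) · (kg⁻¹·m⁻²·s⁴·A²) · (kg·m·s⁻²) · (s·A) = kg·m·s⁻¹·cd².
Left is s·cd²; right is kg·m·s⁻¹·cd² — different.

No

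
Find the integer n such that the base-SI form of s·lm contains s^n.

lm = cd·sr = cd (luminous flux; sr is dimensionless).
Combining: s·lm = s · cd = s·cd.
The exponent of s is 1.

1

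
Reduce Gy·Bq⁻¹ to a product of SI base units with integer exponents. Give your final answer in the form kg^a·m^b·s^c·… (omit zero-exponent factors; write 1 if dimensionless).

m²·s⁻¹

Gy = m²·s⁻².
Bq = s⁻¹.
So Bq⁻¹ = s.
Combining: Gy·Bq⁻¹ = (m²·s⁻²) · s = m²·s⁻¹.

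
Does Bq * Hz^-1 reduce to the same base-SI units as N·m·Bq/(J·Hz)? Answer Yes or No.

Left side:
  Bq = 1/s = s⁻¹ (activity is decays per second).
  Hz = 1/s = s⁻¹ (frequency is cycles per second).
  So Hz⁻¹ = s.
  Combining: Bq·Hz⁻¹ = s⁻¹ · s = 1.
Right side:
  N = kg·m·s⁻².
  Bq = s⁻¹.
  J = kg·m²·s⁻².
  So J⁻¹ = kg⁻¹·m⁻²·s².
  Hz = s⁻¹.
  So Hz⁻¹ = s.
  Combining: N·m·Bq·J⁻¹·Hz⁻¹ = (kg·m·s⁻²) · m · s⁻¹ · (kg⁻¹·m⁻²·s²) · s = 1.
Both reduce to 1.

Yes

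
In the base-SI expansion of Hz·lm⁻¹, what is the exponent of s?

-1

Hz = s⁻¹.
lm = cd.
So lm⁻¹ = cd⁻¹.
Combining: Hz·lm⁻¹ = s⁻¹ · cd⁻¹ = s⁻¹·cd⁻¹.
The exponent of s is -1.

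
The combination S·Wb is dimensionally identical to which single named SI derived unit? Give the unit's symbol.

S = kg⁻¹·m⁻²·s³·A².
Wb = kg·m²·s⁻²·A⁻¹.
Combining: S·Wb = (kg⁻¹·m⁻²·s³·A²) · (kg·m²·s⁻²·A⁻¹) = s·A.
s·A is the base-SI form of the coulomb.

C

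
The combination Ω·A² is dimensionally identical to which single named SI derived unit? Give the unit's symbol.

W

Ω = V/A (resistance = voltage per current),
    = kg·m²·s⁻³·A⁻².
Combining: Ω·A² = (kg·m²·s⁻³·A⁻²) · A² = kg·m²·s⁻³.
kg·m²·s⁻³ is the base-SI form of the watt.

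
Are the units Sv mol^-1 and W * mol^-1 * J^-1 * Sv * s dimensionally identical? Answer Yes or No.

Left side:
  Sv = J/kg (equivalent dose = energy per mass),
      = m²·s⁻².
  Combining: Sv·mol⁻¹ = (m²·s⁻²) · mol⁻¹ = m²·s⁻²·mol⁻¹.
Right side:
  W = J/s (power = energy per time),
      = kg·m²·s⁻³.
  J = N·m (work = force × distance),
      = kg·m²·s⁻².
  So J⁻¹ = kg⁻¹·m⁻²·s².
  Sv = J/kg (equivalent dose = energy per mass),
      = m²·s⁻².
  Combining: W·mol⁻¹·J⁻¹·Sv·s = (kg·m²·s⁻³) · mol⁻¹ · (kg⁻¹·m⁻²·s²) · (m²·s⁻²) · s = m²·s⁻²·mol⁻¹.
Both reduce to m²·s⁻²·mol⁻¹.

Yes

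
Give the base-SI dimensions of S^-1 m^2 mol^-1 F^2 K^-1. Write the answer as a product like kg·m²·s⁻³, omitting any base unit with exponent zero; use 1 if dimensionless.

kg⁻¹·s⁵·A²·K⁻¹·mol⁻¹

S = 1/Ω (conductance is reciprocal resistance),
    = kg⁻¹·m⁻²·s³·A².
So S⁻¹ = kg·m²·s⁻³·A⁻².
F = C/V (capacitance = charge per voltage),
    = A·s/(kg·m²·s⁻³·A⁻¹) (substituting C and V),
    = kg⁻¹·m⁻²·s⁴·A².
So F² = kg⁻²·m⁻⁴·s⁸·A⁴.
Combining: S⁻¹·m²·mol⁻¹·F²·K⁻¹ = (kg·m²·s⁻³·A⁻²) · m² · mol⁻¹ · (kg⁻²·m⁻⁴·s⁸·A⁴) · K⁻¹ = kg⁻¹·s⁵·A²·K⁻¹·mol⁻¹.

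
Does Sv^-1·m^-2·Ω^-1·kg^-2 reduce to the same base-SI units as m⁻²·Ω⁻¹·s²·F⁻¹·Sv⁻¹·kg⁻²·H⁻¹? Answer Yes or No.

Left side:
  Sv = m²·s⁻².
  So Sv⁻¹ = m⁻²·s².
  Ω = kg·m²·s⁻³·A⁻².
  So Ω⁻¹ = kg⁻¹·m⁻²·s³·A².
  Combining: Sv⁻¹·m⁻²·Ω⁻¹·kg⁻² = (m⁻²·s²) · m⁻² · (kg⁻¹·m⁻²·s³·A²) · kg⁻² = kg⁻³·m⁻⁶·s⁵·A².
Right side:
  Ω = V/A (resistance = voltage per current),
      = kg·m²·s⁻³·A⁻².
  So Ω⁻¹ = kg⁻¹·m⁻²·s³·A².
  F = C/V (capacitance = charge per voltage),
      = A·s/(kg·m²·s⁻³·A⁻¹) (substituting C and V),
      = kg⁻¹·m⁻²·s⁴·A².
  So F⁻¹ = kg·m²·s⁻⁴·A⁻².
  Sv = J/kg (equivalent dose = energy per mass),
      = m²·s⁻².
  So Sv⁻¹ = m⁻²·s².
  H = Wb/A (inductance = flux per current),
      = kg·m²·s⁻²·A⁻².
  So H⁻¹ = kg⁻¹·m⁻²·s²·A².
  Combining: m⁻²·Ω⁻¹·s²·F⁻¹·Sv⁻¹·kg⁻²·H⁻¹ = m⁻² · (kg⁻¹·m⁻²·s³·A²) · s² · (kg·m²·s⁻⁴·A⁻²) · (m⁻²·s²) · kg⁻² · (kg⁻¹·m⁻²·s²·A²) = kg⁻³·m⁻⁶·s⁵·A².
Both reduce to kg⁻³·m⁻⁶·s⁵·A².

Yes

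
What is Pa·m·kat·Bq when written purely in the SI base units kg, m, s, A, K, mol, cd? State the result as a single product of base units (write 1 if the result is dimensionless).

Pa = N/m² (pressure = force per area),
    = kg·m⁻¹·s⁻².
kat = mol/s = s⁻¹·mol (catalytic activity).
Bq = 1/s = s⁻¹ (activity is decays per second).
Combining: Pa·m·kat·Bq = (kg·m⁻¹·s⁻²) · m · (s⁻¹·mol) · s⁻¹ = kg·s⁻⁴·mol.

kg·s⁻⁴·mol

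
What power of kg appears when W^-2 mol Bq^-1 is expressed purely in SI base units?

-2

W = J/s (power = energy per time),
    = kg·m²·s⁻³.
So W⁻² = kg⁻²·m⁻⁴·s⁶.
Bq = 1/s = s⁻¹ (activity is decays per second).
So Bq⁻¹ = s.
Combining: W⁻²·mol·Bq⁻¹ = (kg⁻²·m⁻⁴·s⁶) · mol · s = kg⁻²·m⁻⁴·s⁷·mol.
The exponent of kg is -2.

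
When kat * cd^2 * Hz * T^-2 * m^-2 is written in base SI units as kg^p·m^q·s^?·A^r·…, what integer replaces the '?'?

2

kat = s⁻¹·mol.
Hz = s⁻¹.
T = kg·s⁻²·A⁻¹.
So T⁻² = kg⁻²·s⁴·A².
Combining: kat·cd²·Hz·T⁻²·m⁻² = (s⁻¹·mol) · cd² · s⁻¹ · (kg⁻²·s⁴·A²) · m⁻² = kg⁻²·m⁻²·s²·A²·mol·cd².
The exponent of s is 2.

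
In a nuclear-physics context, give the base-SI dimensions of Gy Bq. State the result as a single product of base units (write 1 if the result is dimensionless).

Gy = J/kg (absorbed dose = energy per mass),
    = m²·s⁻².
Bq = 1/s = s⁻¹ (activity is decays per second).
Combining: Gy·Bq = (m²·s⁻²) · s⁻¹ = m²·s⁻³.

m²·s⁻³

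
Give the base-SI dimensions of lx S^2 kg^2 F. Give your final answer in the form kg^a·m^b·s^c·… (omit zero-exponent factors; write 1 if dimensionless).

lx = lm/m² (illuminance = luminous flux per area),
    = m⁻²·cd.
S = 1/Ω (conductance is reciprocal resistance),
    = kg⁻¹·m⁻²·s³·A².
So S² = kg⁻²·m⁻⁴·s⁶·A⁴.
F = C/V (capacitance = charge per voltage),
    = A·s/(kg·m²·s⁻³·A⁻¹) (substituting C and V),
    = kg⁻¹·m⁻²·s⁴·A².
Combining: lx·S²·kg²·F = (m⁻²·cd) · (kg⁻²·m⁻⁴·s⁶·A⁴) · kg² · (kg⁻¹·m⁻²·s⁴·A²) = kg⁻¹·m⁻⁸·s¹⁰·A⁶·cd.

kg⁻¹·m⁻⁸·s¹⁰·A⁶·cd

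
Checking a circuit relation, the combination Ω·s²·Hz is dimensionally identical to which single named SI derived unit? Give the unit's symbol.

Ω = V/A (resistance = voltage per current),
    = kg·m²·s⁻³·A⁻².
Hz = 1/s = s⁻¹ (frequency is cycles per second).
Combining: Ω·s²·Hz = (kg·m²·s⁻³·A⁻²) · s² · s⁻¹ = kg·m²·s⁻²·A⁻².
kg·m²·s⁻²·A⁻² is the base-SI form of the henry.

H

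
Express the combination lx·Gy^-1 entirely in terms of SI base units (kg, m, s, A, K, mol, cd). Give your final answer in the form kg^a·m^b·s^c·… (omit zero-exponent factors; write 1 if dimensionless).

lx = lm/m² (illuminance = luminous flux per area),
    = m⁻²·cd.
Gy = J/kg (absorbed dose = energy per mass),
    = m²·s⁻².
So Gy⁻¹ = m⁻²·s².
Combining: lx·Gy⁻¹ = (m⁻²·cd) · (m⁻²·s²) = m⁻⁴·s²·cd.

m⁻⁴·s²·cd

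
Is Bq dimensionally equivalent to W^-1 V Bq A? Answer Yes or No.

Left side:
  Bq = s⁻¹.
Right side:
  W = kg·m²·s⁻³.
  So W⁻¹ = kg⁻¹·m⁻²·s³.
  V = kg·m²·s⁻³·A⁻¹.
  Bq = s⁻¹.
  Combining: W⁻¹·V·Bq·A = (kg⁻¹·m⁻²·s³) · (kg·m²·s⁻³·A⁻¹) · s⁻¹ · A = s⁻¹.
Both reduce to s⁻¹.

Yes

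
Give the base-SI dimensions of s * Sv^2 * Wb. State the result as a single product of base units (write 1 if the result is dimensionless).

Sv = J/kg (equivalent dose = energy per mass),
    = m²·s⁻².
So Sv² = m⁴·s⁻⁴.
Wb = V·s (flux: a volt is a weber per second),
    = kg·m²·s⁻²·A⁻¹.
Combining: s·Sv²·Wb = s · (m⁴·s⁻⁴) · (kg·m²·s⁻²·A⁻¹) = kg·m⁶·s⁻⁵·A⁻¹.

kg·m⁶·s⁻⁵·A⁻¹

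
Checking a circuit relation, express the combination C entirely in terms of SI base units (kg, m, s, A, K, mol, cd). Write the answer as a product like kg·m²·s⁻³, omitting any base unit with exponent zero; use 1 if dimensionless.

s·A

C = A·s = s·A (charge = current × time).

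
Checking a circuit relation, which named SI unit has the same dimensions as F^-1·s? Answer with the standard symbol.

Ω

F = C/V (capacitance = charge per voltage),
    = A·s/(kg·m²·s⁻³·A⁻¹) (substituting C and V),
    = kg⁻¹·m⁻²·s⁴·A².
So F⁻¹ = kg·m²·s⁻⁴·A⁻².
Combining: F⁻¹·s = (kg·m²·s⁻⁴·A⁻²) · s = kg·m²·s⁻³·A⁻².
kg·m²·s⁻³·A⁻² is the base-SI form of the ohm.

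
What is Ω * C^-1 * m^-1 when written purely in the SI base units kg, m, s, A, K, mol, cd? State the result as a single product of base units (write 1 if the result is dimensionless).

Ω = V/A (resistance = voltage per current),
    = kg·m²·s⁻³·A⁻².
C = A·s = s·A (charge = current × time).
So C⁻¹ = s⁻¹·A⁻¹.
Combining: Ω·C⁻¹·m⁻¹ = (kg·m²·s⁻³·A⁻²) · (s⁻¹·A⁻¹) · m⁻¹ = kg·m·s⁻⁴·A⁻³.

kg·m·s⁻⁴·A⁻³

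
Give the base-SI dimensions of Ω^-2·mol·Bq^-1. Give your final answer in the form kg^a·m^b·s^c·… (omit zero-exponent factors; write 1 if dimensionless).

Ω = V/A (resistance = voltage per current),
    = kg·m²·s⁻³·A⁻².
So Ω⁻² = kg⁻²·m⁻⁴·s⁶·A⁴.
Bq = 1/s = s⁻¹ (activity is decays per second).
So Bq⁻¹ = s.
Combining: Ω⁻²·mol·Bq⁻¹ = (kg⁻²·m⁻⁴·s⁶·A⁴) · mol · s = kg⁻²·m⁻⁴·s⁷·A⁴·mol.

kg⁻²·m⁻⁴·s⁷·A⁴·mol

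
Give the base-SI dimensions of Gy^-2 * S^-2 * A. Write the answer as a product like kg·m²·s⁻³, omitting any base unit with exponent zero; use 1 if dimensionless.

Gy = J/kg (absorbed dose = energy per mass),
    = m²·s⁻².
So Gy⁻² = m⁻⁴·s⁴.
S = 1/Ω (conductance is reciprocal resistance),
    = kg⁻¹·m⁻²·s³·A².
So S⁻² = kg²·m⁴·s⁻⁶·A⁻⁴.
Combining: Gy⁻²·S⁻²·A = (m⁻⁴·s⁴) · (kg²·m⁴·s⁻⁶·A⁻⁴) · A = kg²·s⁻²·A⁻³.

kg²·s⁻²·A⁻³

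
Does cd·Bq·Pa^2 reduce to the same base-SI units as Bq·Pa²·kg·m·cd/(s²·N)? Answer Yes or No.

Left side:
  Bq = 1/s = s⁻¹ (activity is decays per second).
  Pa = N/m² (pressure = force per area),
      = kg·m⁻¹·s⁻².
  So Pa² = kg²·m⁻²·s⁻⁴.
  Combining: cd·Bq·Pa² = cd · s⁻¹ · (kg²·m⁻²·s⁻⁴) = kg²·m⁻²·s⁻⁵·cd.
Right side:
  Bq = 1/s = s⁻¹ (activity is decays per second).
  Pa = N/m² (pressure = force per area),
      = kg·m⁻¹·s⁻².
  So Pa² = kg²·m⁻²·s⁻⁴.
  N = kg·m/s² = kg·m·s⁻² (force = mass × acceleration).
  So N⁻¹ = kg⁻¹·m⁻¹·s².
  Combining: Bq·Pa²·s⁻²·kg·m·N⁻¹·cd = s⁻¹ · (kg²·m⁻²·s⁻⁴) · s⁻² · kg · m · (kg⁻¹·m⁻¹·s²) · cd = kg²·m⁻²·s⁻⁵·cd.
Both reduce to kg²·m⁻²·s⁻⁵·cd.

Yes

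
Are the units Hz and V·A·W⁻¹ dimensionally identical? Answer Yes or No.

No

Left side:
  Hz = s⁻¹.
Right side:
  V = kg·m²·s⁻³·A⁻¹.
  W = kg·m²·s⁻³.
  So W⁻¹ = kg⁻¹·m⁻²·s³.
  Combining: V·A·W⁻¹ = (kg·m²·s⁻³·A⁻¹) · A · (kg⁻¹·m⁻²·s³) = 1.
Left is s⁻¹; right is 1 — different.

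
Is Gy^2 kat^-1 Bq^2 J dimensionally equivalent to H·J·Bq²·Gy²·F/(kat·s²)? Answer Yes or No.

Left side:
  Gy = m²·s⁻².
  So Gy² = m⁴·s⁻⁴.
  kat = s⁻¹·mol.
  So kat⁻¹ = s·mol⁻¹.
  Bq = s⁻¹.
  So Bq² = s⁻².
  J = kg·m²·s⁻².
  Combining: Gy²·kat⁻¹·Bq²·J = (m⁴·s⁻⁴) · (s·mol⁻¹) · s⁻² · (kg·m²·s⁻²) = kg·m⁶·s⁻⁷·mol⁻¹.
Right side:
  H = kg·m²·s⁻²·A⁻².
  J = kg·m²·s⁻².
  kat = s⁻¹·mol.
  So kat⁻¹ = s·mol⁻¹.
  Bq = s⁻¹.
  So Bq² = s⁻².
  Gy = m²·s⁻².
  So Gy² = m⁴·s⁻⁴.
  F = kg⁻¹·m⁻²·s⁴·A².
  Combining: H·J·kat⁻¹·s⁻²·Bq²·Gy²·F = (kg·m²·s⁻²·A⁻²) · (kg·m²·s⁻²) · (s·mol⁻¹) · s⁻² · s⁻² · (m⁴·s⁻⁴) · (kg⁻¹·m⁻²·s⁴·A²) = kg·m⁶·s⁻⁷·mol⁻¹.
Both reduce to kg·m⁶·s⁻⁷·mol⁻¹.

Yes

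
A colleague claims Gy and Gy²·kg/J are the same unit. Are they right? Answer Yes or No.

Yes

Left side:
  Gy = m²·s⁻².
Right side:
  J = kg·m²·s⁻².
  So J⁻¹ = kg⁻¹·m⁻²·s².
  Gy = m²·s⁻².
  So Gy² = m⁴·s⁻⁴.
  Combining: J⁻¹·Gy²·kg = (kg⁻¹·m⁻²·s²) · (m⁴·s⁻⁴) · kg = m²·s⁻².
Both reduce to m²·s⁻².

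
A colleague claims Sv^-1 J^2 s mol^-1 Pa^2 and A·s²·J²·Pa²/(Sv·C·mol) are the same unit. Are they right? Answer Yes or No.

Yes

Left side:
  Sv = m²·s⁻².
  So Sv⁻¹ = m⁻²·s².
  J = kg·m²·s⁻².
  So J² = kg²·m⁴·s⁻⁴.
  Pa = kg·m⁻¹·s⁻².
  So Pa² = kg²·m⁻²·s⁻⁴.
  Combining: Sv⁻¹·J²·s·mol⁻¹·Pa² = (m⁻²·s²) · (kg²·m⁴·s⁻⁴) · s · mol⁻¹ · (kg²·m⁻²·s⁻⁴) = kg⁴·s⁻⁵·mol⁻¹.
Right side:
  Sv = m²·s⁻².
  So Sv⁻¹ = m⁻²·s².
  C = s·A.
  So C⁻¹ = s⁻¹·A⁻¹.
  J = kg·m²·s⁻².
  So J² = kg²·m⁴·s⁻⁴.
  Pa = kg·m⁻¹·s⁻².
  So Pa² = kg²·m⁻²·s⁻⁴.
  Combining: Sv⁻¹·A·s²·C⁻¹·mol⁻¹·J²·Pa² = (m⁻²·s²) · A · s² · (s⁻¹·A⁻¹) · mol⁻¹ · (kg²·m⁴·s⁻⁴) · (kg²·m⁻²·s⁻⁴) = kg⁴·s⁻⁵·mol⁻¹.
Both reduce to kg⁴·s⁻⁵·mol⁻¹.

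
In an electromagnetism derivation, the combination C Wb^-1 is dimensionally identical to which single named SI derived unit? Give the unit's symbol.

S

C = s·A.
Wb = kg·m²·s⁻²·A⁻¹.
So Wb⁻¹ = kg⁻¹·m⁻²·s²·A.
Combining: C·Wb⁻¹ = (s·A) · (kg⁻¹·m⁻²·s²·A) = kg⁻¹·m⁻²·s³·A².
kg⁻¹·m⁻²·s³·A² is the base-SI form of the siemens.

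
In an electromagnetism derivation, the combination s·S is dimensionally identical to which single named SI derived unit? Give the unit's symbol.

F

S = 1/Ω (conductance is reciprocal resistance),
    = kg⁻¹·m⁻²·s³·A².
Combining: s·S = s · (kg⁻¹·m⁻²·s³·A²) = kg⁻¹·m⁻²·s⁴·A².
kg⁻¹·m⁻²·s⁴·A² is the base-SI form of the farad.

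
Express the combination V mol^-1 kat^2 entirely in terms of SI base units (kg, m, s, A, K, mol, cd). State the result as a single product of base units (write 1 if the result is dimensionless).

V = W/A (potential = power per current),
    = kg·m²·s⁻³·A⁻¹.
kat = mol/s = s⁻¹·mol (catalytic activity).
So kat² = s⁻²·mol².
Combining: V·mol⁻¹·kat² = (kg·m²·s⁻³·A⁻¹) · mol⁻¹ · (s⁻²·mol²) = kg·m²·s⁻⁵·A⁻¹·mol.

kg·m²·s⁻⁵·A⁻¹·mol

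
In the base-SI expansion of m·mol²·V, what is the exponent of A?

V = W/A (potential = power per current),
    = kg·m²·s⁻³·A⁻¹.
Combining: m·mol²·V = m · mol² · (kg·m²·s⁻³·A⁻¹) = kg·m³·s⁻³·A⁻¹·mol².
The exponent of A is -1.

-1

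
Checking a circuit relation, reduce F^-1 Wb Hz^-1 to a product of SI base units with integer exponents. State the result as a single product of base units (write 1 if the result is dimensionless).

kg²·m⁴·s⁻⁵·A⁻³

F = C/V (capacitance = charge per voltage),
    = A·s/(kg·m²·s⁻³·A⁻¹) (substituting C and V),
    = kg⁻¹·m⁻²·s⁴·A².
So F⁻¹ = kg·m²·s⁻⁴·A⁻².
Wb = V·s (flux: a volt is a weber per second),
    = kg·m²·s⁻²·A⁻¹.
Hz = 1/s = s⁻¹ (frequency is cycles per second).
So Hz⁻¹ = s.
Combining: F⁻¹·Wb·Hz⁻¹ = (kg·m²·s⁻⁴·A⁻²) · (kg·m²·s⁻²·A⁻¹) · s = kg²·m⁴·s⁻⁵·A⁻³.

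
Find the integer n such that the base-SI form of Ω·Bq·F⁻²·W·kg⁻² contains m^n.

8

Ω = kg·m²·s⁻³·A⁻².
Bq = s⁻¹.
F = kg⁻¹·m⁻²·s⁴·A².
So F⁻² = kg²·m⁴·s⁻⁸·A⁻⁴.
W = kg·m²·s⁻³.
Combining: Ω·Bq·F⁻²·W·kg⁻² = (kg·m²·s⁻³·A⁻²) · s⁻¹ · (kg²·m⁴·s⁻⁸·A⁻⁴) · (kg·m²·s⁻³) · kg⁻² = kg²·m⁸·s⁻¹⁵·A⁻⁶.
The exponent of m is 8.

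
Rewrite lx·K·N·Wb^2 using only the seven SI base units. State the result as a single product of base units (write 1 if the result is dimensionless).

lx = lm/m² (illuminance = luminous flux per area),
    = m⁻²·cd.
N = kg·m/s² = kg·m·s⁻² (force = mass × acceleration).
Wb = V·s (flux: a volt is a weber per second),
    = kg·m²·s⁻²·A⁻¹.
So Wb² = kg²·m⁴·s⁻⁴·A⁻².
Combining: lx·K·N·Wb² = (m⁻²·cd) · K · (kg·m·s⁻²) · (kg²·m⁴·s⁻⁴·A⁻²) = kg³·m³·s⁻⁶·A⁻²·K·cd.

kg³·m³·s⁻⁶·A⁻²·K·cd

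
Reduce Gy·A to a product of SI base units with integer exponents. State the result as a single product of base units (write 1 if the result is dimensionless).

Gy = J/kg (absorbed dose = energy per mass),
    = m²·s⁻².
Combining: Gy·A = (m²·s⁻²) · A = m²·s⁻²·A.

m²·s⁻²·A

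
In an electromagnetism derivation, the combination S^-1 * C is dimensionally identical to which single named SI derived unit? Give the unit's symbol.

S = 1/Ω (conductance is reciprocal resistance),
    = kg⁻¹·m⁻²·s³·A².
So S⁻¹ = kg·m²·s⁻³·A⁻².
C = A·s = s·A (charge = current × time).
Combining: S⁻¹·C = (kg·m²·s⁻³·A⁻²) · (s·A) = kg·m²·s⁻²·A⁻¹.
kg·m²·s⁻²·A⁻¹ is the base-SI form of the weber.

Wb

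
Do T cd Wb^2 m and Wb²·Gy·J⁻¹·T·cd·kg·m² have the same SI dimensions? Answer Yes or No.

No

Left side:
  T = Wb/m² (flux density = flux per area),
      = kg·s⁻²·A⁻¹.
  Wb = V·s (flux: a volt is a weber per second),
      = kg·m²·s⁻²·A⁻¹.
  So Wb² = kg²·m⁴·s⁻⁴·A⁻².
  Combining: T·cd·Wb²·m = (kg·s⁻²·A⁻¹) · cd · (kg²·m⁴·s⁻⁴·A⁻²) · m = kg³·m⁵·s⁻⁶·A⁻³·cd.
Right side:
  Wb = V·s (flux: a volt is a weber per second),
      = kg·m²·s⁻²·A⁻¹.
  So Wb² = kg²·m⁴·s⁻⁴·A⁻².
  Gy = J/kg (absorbed dose = energy per mass),
      = m²·s⁻².
  J = N·m (work = force × distance),
      = kg·m²·s⁻².
  So J⁻¹ = kg⁻¹·m⁻²·s².
  T = Wb/m² (flux density = flux per area),
      = kg·s⁻²·A⁻¹.
  Combining: Wb²·Gy·J⁻¹·T·cd·kg·m² = (kg²·m⁴·s⁻⁴·A⁻²) · (m²·s⁻²) · (kg⁻¹·m⁻²·s²) · (kg·s⁻²·A⁻¹) · cd · kg · m² = kg³·m⁶·s⁻⁶·A⁻³·cd.
Left is kg³·m⁵·s⁻⁶·A⁻³·cd; right is kg³·m⁶·s⁻⁶·A⁻³·cd — different.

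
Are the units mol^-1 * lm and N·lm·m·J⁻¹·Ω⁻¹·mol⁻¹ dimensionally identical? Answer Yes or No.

No

Left side:
  lm = cd·sr = cd (luminous flux; sr is dimensionless).
  Combining: mol⁻¹·lm = mol⁻¹ · cd = mol⁻¹·cd.
Right side:
  N = kg·m/s² = kg·m·s⁻² (force = mass × acceleration).
  lm = cd·sr = cd (luminous flux; sr is dimensionless).
  J = N·m (work = force × distance),
      = kg·m²·s⁻².
  So J⁻¹ = kg⁻¹·m⁻²·s².
  Ω = V/A (resistance = voltage per current),
      = kg·m²·s⁻³·A⁻².
  So Ω⁻¹ = kg⁻¹·m⁻²·s³·A².
  Combining: N·lm·m·J⁻¹·Ω⁻¹·mol⁻¹ = (kg·m·s⁻²) · cd · m · (kg⁻¹·m⁻²·s²) · (kg⁻¹·m⁻²·s³·A²) · mol⁻¹ = kg⁻¹·m⁻²·s³·A²·mol⁻¹·cd.
Left is mol⁻¹·cd; right is kg⁻¹·m⁻²·s³·A²·mol⁻¹·cd — different.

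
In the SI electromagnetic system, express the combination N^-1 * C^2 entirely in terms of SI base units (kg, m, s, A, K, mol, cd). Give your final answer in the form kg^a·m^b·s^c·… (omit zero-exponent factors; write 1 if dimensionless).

N = kg·m/s² = kg·m·s⁻² (force = mass × acceleration).
So N⁻¹ = kg⁻¹·m⁻¹·s².
C = A·s = s·A (charge = current × time).
So C² = s²·A².
Combining: N⁻¹·C² = (kg⁻¹·m⁻¹·s²) · (s²·A²) = kg⁻¹·m⁻¹·s⁴·A².

kg⁻¹·m⁻¹·s⁴·A²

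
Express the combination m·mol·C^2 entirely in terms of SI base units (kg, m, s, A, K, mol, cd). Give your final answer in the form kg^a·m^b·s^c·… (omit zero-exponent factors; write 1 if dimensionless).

C = A·s = s·A (charge = current × time).
So C² = s²·A².
Combining: m·mol·C² = m · mol · (s²·A²) = m·s²·A²·mol.

m·s²·A²·mol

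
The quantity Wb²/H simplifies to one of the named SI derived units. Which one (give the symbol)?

J

Wb = V·s (flux: a volt is a weber per second),
    = kg·m²·s⁻²·A⁻¹.
So Wb² = kg²·m⁴·s⁻⁴·A⁻².
H = Wb/A (inductance = flux per current),
    = kg·m²·s⁻²·A⁻².
So H⁻¹ = kg⁻¹·m⁻²·s²·A².
Combining: Wb²·H⁻¹ = (kg²·m⁴·s⁻⁴·A⁻²) · (kg⁻¹·m⁻²·s²·A²) = kg·m²·s⁻².
kg·m²·s⁻² is the base-SI form of the joule.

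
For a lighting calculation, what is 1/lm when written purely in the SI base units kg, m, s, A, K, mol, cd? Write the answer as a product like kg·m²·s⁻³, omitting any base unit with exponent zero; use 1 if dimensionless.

lm = cd.
So lm⁻¹ = cd⁻¹.

cd⁻¹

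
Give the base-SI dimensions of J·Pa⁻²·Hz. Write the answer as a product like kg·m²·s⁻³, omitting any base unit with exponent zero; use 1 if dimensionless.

J = kg·m²·s⁻².
Pa = kg·m⁻¹·s⁻².
So Pa⁻² = kg⁻²·m²·s⁴.
Hz = s⁻¹.
Combining: J·Pa⁻²·Hz = (kg·m²·s⁻²) · (kg⁻²·m²·s⁴) · s⁻¹ = kg⁻¹·m⁴·s.

kg⁻¹·m⁴·s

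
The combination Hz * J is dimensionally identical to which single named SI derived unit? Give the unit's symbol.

W

Hz = 1/s = s⁻¹ (frequency is cycles per second).
J = N·m (work = force × distance),
    = kg·m²·s⁻².
Combining: Hz·J = s⁻¹ · (kg·m²·s⁻²) = kg·m²·s⁻³.
kg·m²·s⁻³ is the base-SI form of the watt.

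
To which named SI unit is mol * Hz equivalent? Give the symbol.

kat

Hz = 1/s = s⁻¹ (frequency is cycles per second).
Combining: mol·Hz = mol · s⁻¹ = s⁻¹·mol.
s⁻¹·mol is the base-SI form of the katal.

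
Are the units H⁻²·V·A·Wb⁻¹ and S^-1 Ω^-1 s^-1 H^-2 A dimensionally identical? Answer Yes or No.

Yes

Left side:
  H = Wb/A (inductance = flux per current),
      = kg·m²·s⁻²·A⁻².
  So H⁻² = kg⁻²·m⁻⁴·s⁴·A⁴.
  V = W/A (potential = power per current),
      = kg·m²·s⁻³·A⁻¹.
  Wb = V·s (flux: a volt is a weber per second),
      = kg·m²·s⁻²·A⁻¹.
  So Wb⁻¹ = kg⁻¹·m⁻²·s²·A.
  Combining: H⁻²·V·A·Wb⁻¹ = (kg⁻²·m⁻⁴·s⁴·A⁴) · (kg·m²·s⁻³·A⁻¹) · A · (kg⁻¹·m⁻²·s²·A) = kg⁻²·m⁻⁴·s³·A⁵.
Right side:
  S = kg⁻¹·m⁻²·s³·A².
  So S⁻¹ = kg·m²·s⁻³·A⁻².
  Ω = kg·m²·s⁻³·A⁻².
  So Ω⁻¹ = kg⁻¹·m⁻²·s³·A².
  H = kg·m²·s⁻²·A⁻².
  So H⁻² = kg⁻²·m⁻⁴·s⁴·A⁴.
  Combining: S⁻¹·Ω⁻¹·s⁻¹·H⁻²·A = (kg·m²·s⁻³·A⁻²) · (kg⁻¹·m⁻²·s³·A²) · s⁻¹ · (kg⁻²·m⁻⁴·s⁴·A⁴) · A = kg⁻²·m⁻⁴·s³·A⁵.
Both reduce to kg⁻²·m⁻⁴·s³·A⁵.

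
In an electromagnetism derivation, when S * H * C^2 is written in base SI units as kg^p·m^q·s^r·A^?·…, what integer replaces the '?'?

S = 1/Ω (conductance is reciprocal resistance),
    = kg⁻¹·m⁻²·s³·A².
H = Wb/A (inductance = flux per current),
    = kg·m²·s⁻²·A⁻².
C = A·s = s·A (charge = current × time).
So C² = s²·A².
Combining: S·H·C² = (kg⁻¹·m⁻²·s³·A²) · (kg·m²·s⁻²·A⁻²) · (s²·A²) = s³·A².
The exponent of A is 2.

2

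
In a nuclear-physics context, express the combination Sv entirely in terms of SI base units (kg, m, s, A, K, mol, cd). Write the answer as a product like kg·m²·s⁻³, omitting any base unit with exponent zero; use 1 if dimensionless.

Sv = m²·s⁻².

m²·s⁻²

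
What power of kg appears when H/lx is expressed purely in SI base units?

H = Wb/A (inductance = flux per current),
    = kg·m²·s⁻²·A⁻².
lx = lm/m² (illuminance = luminous flux per area),
    = m⁻²·cd.
So lx⁻¹ = m²·cd⁻¹.
Combining: H·lx⁻¹ = (kg·m²·s⁻²·A⁻²) · (m²·cd⁻¹) = kg·m⁴·s⁻²·A⁻²·cd⁻¹.
The exponent of kg is 1.

1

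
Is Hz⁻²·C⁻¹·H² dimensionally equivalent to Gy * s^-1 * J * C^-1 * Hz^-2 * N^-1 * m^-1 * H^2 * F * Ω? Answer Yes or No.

No

Left side:
  Hz = 1/s = s⁻¹ (frequency is cycles per second).
  So Hz⁻² = s².
  C = A·s = s·A (charge = current × time).
  So C⁻¹ = s⁻¹·A⁻¹.
  H = Wb/A (inductance = flux per current),
      = kg·m²·s⁻²·A⁻².
  So H² = kg²·m⁴·s⁻⁴·A⁻⁴.
  Combining: Hz⁻²·C⁻¹·H² = s² · (s⁻¹·A⁻¹) · (kg²·m⁴·s⁻⁴·A⁻⁴) = kg²·m⁴·s⁻³·A⁻⁵.
Right side:
  Gy = m²·s⁻².
  J = kg·m²·s⁻².
  C = s·A.
  So C⁻¹ = s⁻¹·A⁻¹.
  Hz = s⁻¹.
  So Hz⁻² = s².
  N = kg·m·s⁻².
  So N⁻¹ = kg⁻¹·m⁻¹·s².
  H = kg·m²·s⁻²·A⁻².
  So H² = kg²·m⁴·s⁻⁴·A⁻⁴.
  F = kg⁻¹·m⁻²·s⁴·A².
  Ω = kg·m²·s⁻³·A⁻².
  Combining: Gy·s⁻¹·J·C⁻¹·Hz⁻²·N⁻¹·m⁻¹·H²·F·Ω = (m²·s⁻²) · s⁻¹ · (kg·m²·s⁻²) · (s⁻¹·A⁻¹) · s² · (kg⁻¹·m⁻¹·s²) · m⁻¹ · (kg²·m⁴·s⁻⁴·A⁻⁴) · (kg⁻¹·m⁻²·s⁴·A²) · (kg·m²·s⁻³·A⁻²) = kg²·m⁶·s⁻⁵·A⁻⁵.
Left is kg²·m⁴·s⁻³·A⁻⁵; right is kg²·m⁶·s⁻⁵·A⁻⁵ — different.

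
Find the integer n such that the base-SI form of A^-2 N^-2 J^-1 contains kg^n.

-3

N = kg·m/s² = kg·m·s⁻² (force = mass × acceleration).
So N⁻² = kg⁻²·m⁻²·s⁴.
J = N·m (work = force × distance),
    = kg·m²·s⁻².
So J⁻¹ = kg⁻¹·m⁻²·s².
Combining: A⁻²·N⁻²·J⁻¹ = A⁻² · (kg⁻²·m⁻²·s⁴) · (kg⁻¹·m⁻²·s²) = kg⁻³·m⁻⁴·s⁶·A⁻².
The exponent of kg is -3.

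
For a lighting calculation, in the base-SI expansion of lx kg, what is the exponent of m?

-2

lx = lm/m² (illuminance = luminous flux per area),
    = m⁻²·cd.
Combining: lx·kg = (m⁻²·cd) · kg = kg·m⁻²·cd.
The exponent of m is -2.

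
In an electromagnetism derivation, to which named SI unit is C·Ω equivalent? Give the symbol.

Wb

C = A·s = s·A (charge = current × time).
Ω = V/A (resistance = voltage per current),
    = kg·m²·s⁻³·A⁻².
Combining: C·Ω = (s·A) · (kg·m²·s⁻³·A⁻²) = kg·m²·s⁻²·A⁻¹.
kg·m²·s⁻²·A⁻¹ is the base-SI form of the weber.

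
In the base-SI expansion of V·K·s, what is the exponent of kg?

V = kg·m²·s⁻³·A⁻¹.
Combining: V·K·s = (kg·m²·s⁻³·A⁻¹) · K · s = kg·m²·s⁻²·A⁻¹·K.
The exponent of kg is 1.

1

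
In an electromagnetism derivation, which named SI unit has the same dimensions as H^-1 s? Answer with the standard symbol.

H = Wb/A (inductance = flux per current),
    = kg·m²·s⁻²·A⁻².
So H⁻¹ = kg⁻¹·m⁻²·s²·A².
Combining: H⁻¹·s = (kg⁻¹·m⁻²·s²·A²) · s = kg⁻¹·m⁻²·s³·A².
kg⁻¹·m⁻²·s³·A² is the base-SI form of the siemens.

S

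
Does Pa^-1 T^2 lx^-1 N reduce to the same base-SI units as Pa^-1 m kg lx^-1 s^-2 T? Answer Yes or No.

No

Left side:
  Pa = kg·m⁻¹·s⁻².
  So Pa⁻¹ = kg⁻¹·m·s².
  T = kg·s⁻²·A⁻¹.
  So T² = kg²·s⁻⁴·A⁻².
  lx = m⁻²·cd.
  So lx⁻¹ = m²·cd⁻¹.
  N = kg·m·s⁻².
  Combining: Pa⁻¹·T²·lx⁻¹·N = (kg⁻¹·m·s²) · (kg²·s⁻⁴·A⁻²) · (m²·cd⁻¹) · (kg·m·s⁻²) = kg²·m⁴·s⁻⁴·A⁻²·cd⁻¹.
Right side:
  Pa = N/m² (pressure = force per area),
      = kg·m⁻¹·s⁻².
  So Pa⁻¹ = kg⁻¹·m·s².
  lx = lm/m² (illuminance = luminous flux per area),
      = m⁻²·cd.
  So lx⁻¹ = m²·cd⁻¹.
  T = Wb/m² (flux density = flux per area),
      = kg·s⁻²·A⁻¹.
  Combining: Pa⁻¹·m·kg·lx⁻¹·s⁻²·T = (kg⁻¹·m·s²) · m · kg · (m²·cd⁻¹) · s⁻² · (kg·s⁻²·A⁻¹) = kg·m⁴·s⁻²·A⁻¹·cd⁻¹.
Left is kg²·m⁴·s⁻⁴·A⁻²·cd⁻¹; right is kg·m⁴·s⁻²·A⁻¹·cd⁻¹ — different.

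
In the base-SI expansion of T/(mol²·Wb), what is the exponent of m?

T = kg·s⁻²·A⁻¹.
Wb = kg·m²·s⁻²·A⁻¹.
So Wb⁻¹ = kg⁻¹·m⁻²·s²·A.
Combining: mol⁻²·T·Wb⁻¹ = mol⁻² · (kg·s⁻²·A⁻¹) · (kg⁻¹·m⁻²·s²·A) = m⁻²·mol⁻².
The exponent of m is -2.

-2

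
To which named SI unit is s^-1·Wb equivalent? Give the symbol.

Wb = V·s (flux: a volt is a weber per second),
    = kg·m²·s⁻²·A⁻¹.
Combining: s⁻¹·Wb = s⁻¹ · (kg·m²·s⁻²·A⁻¹) = kg·m²·s⁻³·A⁻¹.
kg·m²·s⁻³·A⁻¹ is the base-SI form of the volt.

V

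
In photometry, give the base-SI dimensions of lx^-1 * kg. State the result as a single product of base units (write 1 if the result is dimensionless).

kg·m²·cd⁻¹

lx = m⁻²·cd.
So lx⁻¹ = m²·cd⁻¹.
Combining: lx⁻¹·kg = (m²·cd⁻¹) · kg = kg·m²·cd⁻¹.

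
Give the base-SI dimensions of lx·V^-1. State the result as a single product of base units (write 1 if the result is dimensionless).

kg⁻¹·m⁻⁴·s³·A·cd

lx = lm/m² (illuminance = luminous flux per area),
    = m⁻²·cd.
V = W/A (potential = power per current),
    = kg·m²·s⁻³·A⁻¹.
So V⁻¹ = kg⁻¹·m⁻²·s³·A.
Combining: lx·V⁻¹ = (m⁻²·cd) · (kg⁻¹·m⁻²·s³·A) = kg⁻¹·m⁻⁴·s³·A·cd.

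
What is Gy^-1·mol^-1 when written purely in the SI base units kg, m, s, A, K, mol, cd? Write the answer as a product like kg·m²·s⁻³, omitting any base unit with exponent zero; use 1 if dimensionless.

m⁻²·s²·mol⁻¹

Gy = m²·s⁻².
So Gy⁻¹ = m⁻²·s².
Combining: Gy⁻¹·mol⁻¹ = (m⁻²·s²) · mol⁻¹ = m⁻²·s²·mol⁻¹.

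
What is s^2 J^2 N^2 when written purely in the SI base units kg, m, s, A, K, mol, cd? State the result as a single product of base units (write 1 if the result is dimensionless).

kg⁴·m⁶·s⁻⁶

J = N·m (work = force × distance),
    = kg·m²·s⁻².
So J² = kg²·m⁴·s⁻⁴.
N = kg·m/s² = kg·m·s⁻² (force = mass × acceleration).
So N² = kg²·m²·s⁻⁴.
Combining: s²·J²·N² = s² · (kg²·m⁴·s⁻⁴) · (kg²·m²·s⁻⁴) = kg⁴·m⁶·s⁻⁶.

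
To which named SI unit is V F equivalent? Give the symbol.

V = W/A (potential = power per current),
    = kg·m²·s⁻³·A⁻¹.
F = C/V (capacitance = charge per voltage),
    = A·s/(kg·m²·s⁻³·A⁻¹) (substituting C and V),
    = kg⁻¹·m⁻²·s⁴·A².
Combining: V·F = (kg·m²·s⁻³·A⁻¹) · (kg⁻¹·m⁻²·s⁴·A²) = s·A.
s·A is the base-SI form of the coulomb.

C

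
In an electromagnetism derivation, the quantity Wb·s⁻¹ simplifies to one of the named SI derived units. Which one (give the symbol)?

Wb = V·s (flux: a volt is a weber per second),
    = kg·m²·s⁻²·A⁻¹.
Combining: Wb·s⁻¹ = (kg·m²·s⁻²·A⁻¹) · s⁻¹ = kg·m²·s⁻³·A⁻¹.
kg·m²·s⁻³·A⁻¹ is the base-SI form of the volt.

V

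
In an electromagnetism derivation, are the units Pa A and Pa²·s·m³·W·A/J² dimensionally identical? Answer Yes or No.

Left side:
  Pa = kg·m⁻¹·s⁻².
  Combining: Pa·A = (kg·m⁻¹·s⁻²) · A = kg·m⁻¹·s⁻²·A.
Right side:
  Pa = N/m² (pressure = force per area),
      = kg·m⁻¹·s⁻².
  So Pa² = kg²·m⁻²·s⁻⁴.
  W = J/s (power = energy per time),
      = kg·m²·s⁻³.
  J = N·m (work = force × distance),
      = kg·m²·s⁻².
  So J⁻² = kg⁻²·m⁻⁴·s⁴.
  Combining: Pa²·s·m³·W·J⁻²·A = (kg²·m⁻²·s⁻⁴) · s · m³ · (kg·m²·s⁻³) · (kg⁻²·m⁻⁴·s⁴) · A = kg·m⁻¹·s⁻²·A.
Both reduce to kg·m⁻¹·s⁻²·A.

Yes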